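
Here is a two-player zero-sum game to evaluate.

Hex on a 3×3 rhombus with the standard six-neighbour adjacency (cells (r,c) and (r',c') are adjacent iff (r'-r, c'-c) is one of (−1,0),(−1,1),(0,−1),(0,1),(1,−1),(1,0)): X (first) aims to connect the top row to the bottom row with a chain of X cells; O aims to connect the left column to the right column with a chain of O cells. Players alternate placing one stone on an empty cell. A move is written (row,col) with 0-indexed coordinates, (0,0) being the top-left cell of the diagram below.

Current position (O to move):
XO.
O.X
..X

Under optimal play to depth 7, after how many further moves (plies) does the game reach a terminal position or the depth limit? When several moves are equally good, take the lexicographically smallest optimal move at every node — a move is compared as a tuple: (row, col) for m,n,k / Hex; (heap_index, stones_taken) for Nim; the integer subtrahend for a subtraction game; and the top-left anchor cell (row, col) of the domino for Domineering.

PV length from [XO./O.X/..X]: 1 ply

p1 O@[XO./O.X/..X]: (0,2)[XOO/O.X/..X]+1* (1,1)[XO./OOX/..X]-1 (2,0)[XO./O.X/O.X]-1 (2,1)[XO./O.X/.OX]-1
p2 X@[XOO/O.X/..X] terminal -1; root [XO./O.X/..X] d7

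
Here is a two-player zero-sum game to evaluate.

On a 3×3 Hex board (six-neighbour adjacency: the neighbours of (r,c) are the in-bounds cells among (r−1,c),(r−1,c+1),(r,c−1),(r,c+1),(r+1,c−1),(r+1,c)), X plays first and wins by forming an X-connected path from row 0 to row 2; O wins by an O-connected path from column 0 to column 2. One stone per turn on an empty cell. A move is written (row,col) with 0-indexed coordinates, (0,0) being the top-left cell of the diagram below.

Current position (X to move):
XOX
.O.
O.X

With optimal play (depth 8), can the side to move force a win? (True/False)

X winning at [XOX/.O./O.X]: True

p1 X@[XOX/.O./O.X]: (1,0)[XOX/XO./O.X]-1 (1,2)[XOX/.OX/O.X]+1* (2,1)[XOX/.O./OXX]-1
p2 O@[XOX/.OX/O.X] terminal -1; root [XOX/.O./O.X] d8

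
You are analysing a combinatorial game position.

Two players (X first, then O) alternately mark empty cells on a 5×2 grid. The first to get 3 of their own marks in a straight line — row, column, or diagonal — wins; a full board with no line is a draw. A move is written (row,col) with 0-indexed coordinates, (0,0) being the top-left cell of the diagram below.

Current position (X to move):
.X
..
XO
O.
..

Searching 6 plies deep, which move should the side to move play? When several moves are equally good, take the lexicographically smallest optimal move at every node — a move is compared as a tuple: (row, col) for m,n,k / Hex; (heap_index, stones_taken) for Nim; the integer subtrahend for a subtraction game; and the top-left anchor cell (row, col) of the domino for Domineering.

ply 1, X at .X/../XO/O./.. | (0,0)=+0→XX/../XO/O./..*; (1,0)=+0→.X/X./XO/O./..; (1,1)=+0→.X/.X/XO/O./..; (3,1)=+0→.X/../XO/OX/..; (4,0)=-1→.X/../XO/O./X.; (4,1)=+0→.X/../XO/O./.X
ply 2, O at XX/../XO/O./.. | (1,0)=+0→XX/O./XO/O./..*; (1,1)=-1→XX/.O/XO/O./..; (3,1)=-1→XX/../XO/OO/..; (4,0)=-1→XX/../XO/O./O.; (4,1)=-1→XX/../XO/O./.O
ply 3, X at XX/O./XO/O./.. | (1,1)=+0→XX/OX/XO/O./..*; (3,1)=+0→XX/O./XO/OX/..; (4,0)=-1→XX/O./XO/O./X.; (4,1)=+0→XX/O./XO/O./.X
ply 4, O at XX/OX/XO/O./.. | (3,1)=+0→XX/OX/XO/OO/..*; (4,0)=+0→XX/OX/XO/O./O.; (4,1)=+0→XX/OX/XO/O./.O
ply 5, X at XX/OX/XO/OO/.. | (4,0)=-1→XX/OX/XO/OO/X.; (4,1)=+0→XX/OX/XO/OO/.X*
ply 6, O at XX/OX/XO/OO/.X | (4,0)=+0→XX/OX/XO/OO/OX*
ply 7: XX/OX/XO/OO/OX is terminal +0 (X); from .X/../XO/O./.. depth 6

X's best at [.X/../XO/O./..]: (0,0)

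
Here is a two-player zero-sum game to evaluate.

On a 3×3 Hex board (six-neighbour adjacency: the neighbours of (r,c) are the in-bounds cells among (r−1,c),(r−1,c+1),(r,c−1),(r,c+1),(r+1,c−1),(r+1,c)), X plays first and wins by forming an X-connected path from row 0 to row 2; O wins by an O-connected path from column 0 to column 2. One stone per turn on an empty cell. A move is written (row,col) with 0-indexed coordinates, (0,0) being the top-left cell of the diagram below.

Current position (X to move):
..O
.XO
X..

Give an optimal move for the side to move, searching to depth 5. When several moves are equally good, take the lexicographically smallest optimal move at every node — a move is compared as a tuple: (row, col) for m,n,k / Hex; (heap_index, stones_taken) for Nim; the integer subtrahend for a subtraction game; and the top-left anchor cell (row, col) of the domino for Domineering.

X's best at [..O/.XO/X..]: (0,0)

p1 X@[..O/.XO/X..]: (0,0)[X.O/.XO/X..]+1* (0,1)[.XO/.XO/X..]+1 (1,0)[..O/XXO/X..]+1 (2,1)[..O/.XO/XX.]-1 (2,2)[..O/.XO/X.X]-1
p2 O@[X.O/.XO/X..]: (0,1)[XOO/.XO/X..]-1* (1,0)[X.O/OXO/X..]-1 (2,1)[X.O/.XO/XO.]-1 (2,2)[X.O/.XO/X.O]-1
p3 X@[XOO/.XO/X..]: (1,0)[XOO/XXO/X..]+1* (2,1)[XOO/.XO/XX.]-1 (2,2)[XOO/.XO/X.X]-1
p4 O@[XOO/XXO/X..] terminal -1; root [..O/.XO/X..] d5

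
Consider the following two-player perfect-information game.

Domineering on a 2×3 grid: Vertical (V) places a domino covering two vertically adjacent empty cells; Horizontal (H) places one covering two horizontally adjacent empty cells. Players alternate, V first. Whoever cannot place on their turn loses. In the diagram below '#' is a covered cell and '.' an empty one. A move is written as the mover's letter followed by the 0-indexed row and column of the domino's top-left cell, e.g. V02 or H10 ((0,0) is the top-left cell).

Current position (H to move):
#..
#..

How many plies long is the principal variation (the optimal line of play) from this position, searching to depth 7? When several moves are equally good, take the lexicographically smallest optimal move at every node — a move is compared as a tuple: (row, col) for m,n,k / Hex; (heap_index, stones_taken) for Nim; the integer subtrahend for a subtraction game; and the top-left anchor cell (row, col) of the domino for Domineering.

PV length from [#../#..]: 1 ply

[#../#..] H move#1: H01:+1/###/#..*, H11:+1/#../###
[###/#..] end (terminal -1, V#2); searched #../#.. to 7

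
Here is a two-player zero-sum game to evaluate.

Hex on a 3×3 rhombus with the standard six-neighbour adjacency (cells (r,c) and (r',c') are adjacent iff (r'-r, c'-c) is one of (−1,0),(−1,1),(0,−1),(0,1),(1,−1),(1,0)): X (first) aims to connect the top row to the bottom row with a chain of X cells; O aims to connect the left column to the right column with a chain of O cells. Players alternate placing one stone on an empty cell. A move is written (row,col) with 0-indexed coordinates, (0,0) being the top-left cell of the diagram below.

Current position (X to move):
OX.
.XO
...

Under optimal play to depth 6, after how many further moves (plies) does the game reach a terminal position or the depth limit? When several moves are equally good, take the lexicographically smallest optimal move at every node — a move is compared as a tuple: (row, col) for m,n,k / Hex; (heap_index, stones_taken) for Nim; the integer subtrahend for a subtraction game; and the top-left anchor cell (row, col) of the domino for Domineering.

p1 X@[OX./.XO/...]: (0,2)[OXX/.XO/...]+1* (1,0)[OX./XXO/...]+1 (2,0)[OX./.XO/X..]+1 (2,1)[OX./.XO/.X.]+1 (2,2)[OX./.XO/..X]+1
p2 O@[OXX/.XO/...]: (1,0)[OXX/OXO/...]-1* (2,0)[OXX/.XO/O..]-1 (2,1)[OXX/.XO/.O.]-1 (2,2)[OXX/.XO/..O]-1
p3 X@[OXX/OXO/...]: (2,0)[OXX/OXO/X..]+1* (2,1)[OXX/OXO/.X.]+1 (2,2)[OXX/OXO/..X]+1
p4 O@[OXX/OXO/X..] terminal -1; root [OX./.XO/...] d6

PV length from [OX./.XO/...]: 3 plies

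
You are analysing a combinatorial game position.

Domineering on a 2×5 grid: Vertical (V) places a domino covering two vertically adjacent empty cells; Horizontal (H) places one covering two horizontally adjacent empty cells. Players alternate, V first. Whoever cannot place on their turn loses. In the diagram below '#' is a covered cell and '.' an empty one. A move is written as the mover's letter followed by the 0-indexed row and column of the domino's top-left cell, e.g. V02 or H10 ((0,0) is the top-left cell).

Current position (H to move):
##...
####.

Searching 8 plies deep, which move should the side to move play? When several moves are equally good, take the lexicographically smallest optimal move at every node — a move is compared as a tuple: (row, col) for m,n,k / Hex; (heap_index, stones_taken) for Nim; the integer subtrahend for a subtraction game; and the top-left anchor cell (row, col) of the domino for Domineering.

[##.../####.] H move#1: H02:-1/####./####., H03:+1/##.##/####.*
[##.##/####.] end (terminal -1, V#2); searched ##.../####. to 8

H's best at [##.../####.]: H03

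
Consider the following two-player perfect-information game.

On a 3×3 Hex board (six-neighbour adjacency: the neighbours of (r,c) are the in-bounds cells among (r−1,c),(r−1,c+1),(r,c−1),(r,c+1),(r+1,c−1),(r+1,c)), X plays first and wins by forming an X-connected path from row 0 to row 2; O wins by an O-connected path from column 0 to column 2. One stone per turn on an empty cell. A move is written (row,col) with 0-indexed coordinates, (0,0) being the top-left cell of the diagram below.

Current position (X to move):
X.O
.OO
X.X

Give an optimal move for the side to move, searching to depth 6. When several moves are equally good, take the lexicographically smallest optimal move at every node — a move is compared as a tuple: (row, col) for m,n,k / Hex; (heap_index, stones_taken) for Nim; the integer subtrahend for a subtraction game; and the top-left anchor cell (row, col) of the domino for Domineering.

X's best at [X.O/.OO/X.X]: (1,0)

[X.O/.OO/X.X] X move#1: (0,1):-1/XXO/.OO/X.X, (1,0):+1/X.O/XOO/X.X*, (2,1):-1/X.O/.OO/XXX
[X.O/XOO/X.X] end (terminal -1, O#2); searched X.O/.OO/X.X to 6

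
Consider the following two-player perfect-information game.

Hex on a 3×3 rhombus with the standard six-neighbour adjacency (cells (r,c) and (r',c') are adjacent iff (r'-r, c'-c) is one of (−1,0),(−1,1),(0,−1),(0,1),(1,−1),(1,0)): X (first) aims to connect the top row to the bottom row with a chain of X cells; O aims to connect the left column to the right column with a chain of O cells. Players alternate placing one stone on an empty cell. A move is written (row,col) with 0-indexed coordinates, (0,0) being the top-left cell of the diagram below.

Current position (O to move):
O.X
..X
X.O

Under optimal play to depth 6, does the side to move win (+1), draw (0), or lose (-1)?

[O.X/..X/X.O] O move#1: (0,1):-1/OOX/..X/X.O*, (1,0):-1/O.X/O.X/X.O, (1,1):-1/O.X/.OX/X.O, (2,1):-1/O.X/..X/XOO
[OOX/..X/X.O] X move#2: (1,0):+1/OOX/X.X/X.O*, (1,1):+1/OOX/.XX/X.O, (2,1):+1/OOX/..X/XXO
[OOX/X.X/X.O] O move#3: (1,1):-1/OOX/XOX/X.O*, (2,1):-1/OOX/X.X/XOO
[OOX/XOX/X.O] X move#4: (2,1):+1/OOX/XOX/XXO*
[OOX/XOX/XXO] end (terminal -1, O#5); searched O.X/..X/X.O to 6

value(O.X/..X/X.O, O) = -1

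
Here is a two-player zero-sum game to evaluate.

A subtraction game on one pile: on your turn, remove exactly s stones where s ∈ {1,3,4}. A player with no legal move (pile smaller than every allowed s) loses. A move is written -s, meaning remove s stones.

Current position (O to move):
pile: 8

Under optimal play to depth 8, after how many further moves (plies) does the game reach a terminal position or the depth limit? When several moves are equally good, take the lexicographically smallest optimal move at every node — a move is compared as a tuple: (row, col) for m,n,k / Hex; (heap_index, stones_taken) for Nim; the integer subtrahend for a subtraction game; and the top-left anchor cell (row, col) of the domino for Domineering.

ply 1, O at 8 | -1=+1→7*; -3=-1→5; -4=-1→4
ply 2, X at 7 | -1=-1→6*; -3=-1→4; -4=-1→3
ply 3, O at 6 | -1=-1→5; -3=-1→3; -4=+1→2*
ply 4, X at 2 | -1=-1→1*
ply 5, O at 1 | -1=+1→0*
ply 6: 0 is terminal -1 (X); from 8 depth 8

PV length from [8]: 5 plies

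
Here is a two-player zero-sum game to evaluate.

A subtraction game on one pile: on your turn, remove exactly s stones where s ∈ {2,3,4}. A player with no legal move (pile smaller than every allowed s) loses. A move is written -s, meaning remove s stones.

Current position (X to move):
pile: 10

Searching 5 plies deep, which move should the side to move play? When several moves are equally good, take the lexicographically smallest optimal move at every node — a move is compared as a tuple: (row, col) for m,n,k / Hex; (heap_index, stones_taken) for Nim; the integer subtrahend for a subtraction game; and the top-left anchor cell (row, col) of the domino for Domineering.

X's best at [10]: -3

p1 X@[10]: -2[8]-1 -3[7]+1* -4[6]+1
p2 O@[7]: -2[5]-1* -3[4]-1 -4[3]-1
p3 X@[5]: -2[3]-1 -3[2]-1 -4[1]+1*
p4 O@[1] terminal -1; root [10] d5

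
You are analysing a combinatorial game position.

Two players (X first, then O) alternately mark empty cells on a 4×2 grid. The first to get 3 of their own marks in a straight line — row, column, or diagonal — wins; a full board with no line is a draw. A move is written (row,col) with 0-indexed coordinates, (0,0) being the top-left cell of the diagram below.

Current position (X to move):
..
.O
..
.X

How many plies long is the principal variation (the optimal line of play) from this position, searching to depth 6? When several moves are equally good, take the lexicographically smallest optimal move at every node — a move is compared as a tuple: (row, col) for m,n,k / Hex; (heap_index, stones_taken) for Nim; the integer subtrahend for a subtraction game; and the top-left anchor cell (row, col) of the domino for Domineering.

PV length from [../.O/../.X]: 6 plies

ply 1, X at ../.O/../.X | (0,0)=+0→X./.O/../.X*; (0,1)=+0→.X/.O/../.X; (1,0)=+0→../XO/../.X; (2,0)=+0→../.O/X./.X; (2,1)=+0→../.O/.X/.X; (3,0)=+0→../.O/../XX
ply 2, O at X./.O/../.X | (0,1)=+0→XO/.O/../.X*; (1,0)=+0→X./OO/../.X; (2,0)=+0→X./.O/O./.X; (2,1)=+0→X./.O/.O/.X; (3,0)=+0→X./.O/../OX
ply 3, X at XO/.O/../.X | (1,0)=-1→XO/XO/../.X; (2,0)=-1→XO/.O/X./.X; (2,1)=+0→XO/.O/.X/.X*; (3,0)=-1→XO/.O/../XX
ply 4, O at XO/.O/.X/.X | (1,0)=+0→XO/OO/.X/.X*; (2,0)=+0→XO/.O/OX/.X; (3,0)=+0→XO/.O/.X/OX
ply 5, X at XO/OO/.X/.X | (2,0)=+0→XO/OO/XX/.X*; (3,0)=+0→XO/OO/.X/XX
ply 6, O at XO/OO/XX/.X | (3,0)=+0→XO/OO/XX/OX*
ply 7: XO/OO/XX/OX is terminal +0 (X); from ../.O/../.X depth 6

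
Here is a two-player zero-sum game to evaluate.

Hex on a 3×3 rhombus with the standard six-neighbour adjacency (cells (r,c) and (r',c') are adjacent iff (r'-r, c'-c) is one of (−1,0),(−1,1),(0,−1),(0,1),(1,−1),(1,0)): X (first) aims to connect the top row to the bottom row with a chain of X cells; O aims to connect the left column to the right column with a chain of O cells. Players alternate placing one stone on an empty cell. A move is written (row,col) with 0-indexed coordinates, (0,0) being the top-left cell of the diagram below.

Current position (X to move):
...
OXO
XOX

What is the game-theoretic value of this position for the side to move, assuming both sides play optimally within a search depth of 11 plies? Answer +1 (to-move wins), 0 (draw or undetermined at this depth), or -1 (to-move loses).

[.../OXO/XOX] X move#1: (0,0):+1/X../OXO/XOX*, (0,1):+1/.X./OXO/XOX, (0,2):+1/..X/OXO/XOX
[X../OXO/XOX] O move#2: (0,1):-1/XO./OXO/XOX*, (0,2):-1/X.O/OXO/XOX
[XO./OXO/XOX] X move#3: (0,2):+1/XOX/OXO/XOX*
[XOX/OXO/XOX] end (terminal -1, O#4); searched .../OXO/XOX to 11

value(.../OXO/XOX, X) = +1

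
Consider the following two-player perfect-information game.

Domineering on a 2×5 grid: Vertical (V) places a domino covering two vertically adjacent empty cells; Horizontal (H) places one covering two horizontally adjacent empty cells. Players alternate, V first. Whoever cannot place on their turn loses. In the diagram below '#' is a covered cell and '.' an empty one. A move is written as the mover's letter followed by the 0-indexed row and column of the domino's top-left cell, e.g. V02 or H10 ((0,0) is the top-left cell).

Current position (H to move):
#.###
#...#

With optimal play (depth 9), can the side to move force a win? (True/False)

p1 H@[#.###/#...#]: H11[#.###/###.#]+1* H12[#.###/#.###]-1
p2 V@[#.###/###.#] terminal -1; root [#.###/#...#] d9

H winning at [#.###/#...#]: True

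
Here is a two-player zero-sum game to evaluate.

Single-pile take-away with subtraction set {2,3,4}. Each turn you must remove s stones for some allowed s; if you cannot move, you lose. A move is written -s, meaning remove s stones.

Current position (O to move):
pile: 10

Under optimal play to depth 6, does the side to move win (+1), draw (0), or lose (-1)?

value(10, O) = +1

[10] O move#1: -2:-1/8, -3:+1/7*, -4:+1/6
[7] X move#2: -2:-1/5*, -3:-1/4, -4:-1/3
[5] O move#3: -2:-1/3, -3:-1/2, -4:+1/1*
[1] end (terminal -1, X#4); searched 10 to 6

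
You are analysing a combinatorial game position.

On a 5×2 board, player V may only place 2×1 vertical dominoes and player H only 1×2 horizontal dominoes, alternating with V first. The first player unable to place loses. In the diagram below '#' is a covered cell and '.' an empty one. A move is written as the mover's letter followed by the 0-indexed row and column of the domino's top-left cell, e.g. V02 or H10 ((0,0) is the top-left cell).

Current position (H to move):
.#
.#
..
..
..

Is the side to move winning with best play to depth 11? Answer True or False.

H winning at [.#/.#/../../..]: True

ply 1, H at .#/.#/../../.. | H20=-1→.#/.#/##/../..; H30=+1→.#/.#/../##/..*; H40=-1→.#/.#/../../##
ply 2, V at .#/.#/../##/.. | V00=-1→##/##/../##/..*; V10=-1→.#/##/#./##/..
ply 3, H at ##/##/../##/.. | H20=+1→##/##/##/##/..*; H40=+1→##/##/../##/##
ply 4: ##/##/##/##/.. is terminal -1 (V); from .#/.#/../../.. depth 11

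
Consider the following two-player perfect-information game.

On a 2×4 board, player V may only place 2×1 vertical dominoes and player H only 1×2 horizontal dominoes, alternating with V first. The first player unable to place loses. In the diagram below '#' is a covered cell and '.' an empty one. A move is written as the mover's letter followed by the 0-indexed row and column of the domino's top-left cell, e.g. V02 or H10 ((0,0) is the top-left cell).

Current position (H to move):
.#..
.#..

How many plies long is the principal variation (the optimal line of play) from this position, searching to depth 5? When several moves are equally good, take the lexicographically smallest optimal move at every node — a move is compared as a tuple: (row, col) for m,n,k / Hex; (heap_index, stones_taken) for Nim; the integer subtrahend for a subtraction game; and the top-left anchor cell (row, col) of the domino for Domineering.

PV length from [.#../.#..]: 3 plies

p1 H@[.#../.#..]: H02[.###/.#..]+1* H12[.#../.###]+1
p2 V@[.###/.#..]: V00[####/##..]-1*
p3 H@[####/##..]: H12[####/####]+1*
p4 V@[####/####] terminal -1; root [.#../.#..] d5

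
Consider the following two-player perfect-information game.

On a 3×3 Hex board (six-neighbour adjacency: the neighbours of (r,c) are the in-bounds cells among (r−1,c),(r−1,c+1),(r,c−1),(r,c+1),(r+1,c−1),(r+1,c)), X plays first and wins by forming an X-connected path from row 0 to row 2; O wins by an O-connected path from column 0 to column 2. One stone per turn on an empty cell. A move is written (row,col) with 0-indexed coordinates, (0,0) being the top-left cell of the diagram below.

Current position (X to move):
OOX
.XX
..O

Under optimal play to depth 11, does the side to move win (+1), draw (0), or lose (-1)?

value(OOX/.XX/..O, X) = +1

[OOX/.XX/..O] X move#1: (1,0):+1/OOX/XXX/..O*, (2,0):+1/OOX/.XX/X.O, (2,1):+1/OOX/.XX/.XO
[OOX/XXX/..O] O move#2: (2,0):-1/OOX/XXX/O.O*, (2,1):-1/OOX/XXX/.OO
[OOX/XXX/O.O] X move#3: (2,1):+1/OOX/XXX/OXO*
[OOX/XXX/OXO] end (terminal -1, O#4); searched OOX/.XX/..O to 11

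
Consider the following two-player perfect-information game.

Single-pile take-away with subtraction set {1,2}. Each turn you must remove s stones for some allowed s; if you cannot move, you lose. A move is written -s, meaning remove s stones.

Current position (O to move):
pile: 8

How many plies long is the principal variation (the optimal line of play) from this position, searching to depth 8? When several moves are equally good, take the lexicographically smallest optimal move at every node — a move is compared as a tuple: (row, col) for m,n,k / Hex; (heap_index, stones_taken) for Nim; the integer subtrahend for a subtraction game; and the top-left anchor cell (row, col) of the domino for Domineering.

PV length from [8]: 5 plies

p1 O@[8]: -1[7]-1 -2[6]+1*
p2 X@[6]: -1[5]-1* -2[4]-1
p3 O@[5]: -1[4]-1 -2[3]+1*
p4 X@[3]: -1[2]-1* -2[1]-1
p5 O@[2]: -1[1]-1 -2[0]+1*
p6 X@[0] terminal -1; root [8] d8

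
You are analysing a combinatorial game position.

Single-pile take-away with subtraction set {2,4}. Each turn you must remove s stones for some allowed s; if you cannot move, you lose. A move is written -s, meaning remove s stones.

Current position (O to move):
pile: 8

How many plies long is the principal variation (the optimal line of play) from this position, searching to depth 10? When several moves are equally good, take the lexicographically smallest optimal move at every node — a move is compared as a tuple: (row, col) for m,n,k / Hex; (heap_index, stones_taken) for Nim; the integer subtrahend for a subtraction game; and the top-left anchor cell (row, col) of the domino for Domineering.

PV length from [8]: 3 plies

ply 1, O at 8 | -2=+1→6*; -4=-1→4
ply 2, X at 6 | -2=-1→4*; -4=-1→2
ply 3, O at 4 | -2=-1→2; -4=+1→0*
ply 4: 0 is terminal -1 (X); from 8 depth 10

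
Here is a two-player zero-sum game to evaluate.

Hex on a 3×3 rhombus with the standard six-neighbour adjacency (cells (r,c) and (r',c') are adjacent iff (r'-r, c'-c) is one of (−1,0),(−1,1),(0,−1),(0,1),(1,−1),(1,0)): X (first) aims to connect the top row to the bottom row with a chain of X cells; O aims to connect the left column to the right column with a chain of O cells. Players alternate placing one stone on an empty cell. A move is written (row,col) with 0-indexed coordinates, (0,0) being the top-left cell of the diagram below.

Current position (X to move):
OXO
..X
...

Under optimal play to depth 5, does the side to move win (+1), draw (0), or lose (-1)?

value(OXO/..X/..., X) = +1

ply 1, X at OXO/..X/... | (1,0)=+1→OXO/X.X/...*; (1,1)=+1→OXO/.XX/...; (2,0)=+1→OXO/..X/X..; (2,1)=-1→OXO/..X/.X.; (2,2)=-1→OXO/..X/..X
ply 2, O at OXO/X.X/... | (1,1)=-1→OXO/XOX/...*; (2,0)=-1→OXO/X.X/O..; (2,1)=-1→OXO/X.X/.O.; (2,2)=-1→OXO/X.X/..O
ply 3, X at OXO/XOX/... | (2,0)=+1→OXO/XOX/X..*; (2,1)=-1→OXO/XOX/.X.; (2,2)=-1→OXO/XOX/..X
ply 4: OXO/XOX/X.. is terminal -1 (O); from OXO/..X/... depth 5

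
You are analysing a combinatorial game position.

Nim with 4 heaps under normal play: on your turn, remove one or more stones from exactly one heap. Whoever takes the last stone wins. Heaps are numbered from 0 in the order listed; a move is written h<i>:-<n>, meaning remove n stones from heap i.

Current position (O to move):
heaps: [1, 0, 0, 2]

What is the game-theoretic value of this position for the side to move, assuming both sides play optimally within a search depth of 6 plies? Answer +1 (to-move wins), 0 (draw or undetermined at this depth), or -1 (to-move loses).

p1 O@[(1,0,0,2)]: h0:-1[(0,0,0,2)]-1 h3:-1[(1,0,0,1)]+1* h3:-2[(1,0,0,0)]-1
p2 X@[(1,0,0,1)]: h0:-1[(0,0,0,1)]-1* h3:-1[(1,0,0,0)]-1
p3 O@[(0,0,0,1)]: h3:-1[(0,0,0,0)]+1*
p4 X@[(0,0,0,0)] terminal -1; root [(1,0,0,2)] d6

value((1,0,0,2), O) = +1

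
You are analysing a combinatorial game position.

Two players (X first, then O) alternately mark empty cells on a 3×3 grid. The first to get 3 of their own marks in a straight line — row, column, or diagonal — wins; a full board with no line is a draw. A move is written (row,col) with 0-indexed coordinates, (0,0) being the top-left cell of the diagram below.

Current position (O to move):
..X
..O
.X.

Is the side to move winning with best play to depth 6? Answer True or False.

[..X/..O/.X.] O move#1: (0,0):-1/O.X/..O/.X., (0,1):-1/.OX/..O/.X., (1,0):-1/..X/O.O/.X., (1,1):+0/..X/.OO/.X.*, (2,0):-1/..X/..O/OX., (2,2):-1/..X/..O/.XO
[..X/.OO/.X.] X move#2: (0,0):-1/X.X/.OO/.X., (0,1):-1/.XX/.OO/.X., (1,0):+0/..X/XOO/.X.*, (2,0):-1/..X/.OO/XX., (2,2):-1/..X/.OO/.XX
[..X/XOO/.X.] O move#3: (0,0):+0/O.X/XOO/.X.*, (0,1):-1/.OX/XOO/.X., (2,0):+0/..X/XOO/OX., (2,2):-1/..X/XOO/.XO
[O.X/XOO/.X.] X move#4: (0,1):-1/OXX/XOO/.X., (2,0):-1/O.X/XOO/XX., (2,2):+0/O.X/XOO/.XX*
[O.X/XOO/.XX] O move#5: (0,1):-1/OOX/XOO/.XX, (2,0):+0/O.X/XOO/OXX*
[O.X/XOO/OXX] X move#6: (0,1):+0/OXX/XOO/OXX*
[OXX/XOO/OXX] end (terminal +0, O#7); searched ..X/..O/.X. to 6

O winning at [..X/..O/.X.]: False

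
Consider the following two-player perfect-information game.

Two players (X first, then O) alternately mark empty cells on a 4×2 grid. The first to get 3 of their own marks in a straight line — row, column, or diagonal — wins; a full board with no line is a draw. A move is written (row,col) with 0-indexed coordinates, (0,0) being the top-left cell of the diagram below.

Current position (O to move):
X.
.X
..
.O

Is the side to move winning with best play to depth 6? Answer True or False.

O winning at [X./.X/../.O]: False

[X./.X/../.O] O move#1: (0,1):+0/XO/.X/../.O*, (1,0):+0/X./OX/../.O, (2,0):+0/X./.X/O./.O, (2,1):+0/X./.X/.O/.O, (3,0):+0/X./.X/../OO
[XO/.X/../.O] X move#2: (1,0):+0/XO/XX/../.O*, (2,0):+0/XO/.X/X./.O, (2,1):+0/XO/.X/.X/.O, (3,0):+0/XO/.X/../XO
[XO/XX/../.O] O move#3: (2,0):+0/XO/XX/O./.O*, (2,1):-1/XO/XX/.O/.O, (3,0):-1/XO/XX/../OO
[XO/XX/O./.O] X move#4: (2,1):+0/XO/XX/OX/.O*, (3,0):+0/XO/XX/O./XO
[XO/XX/OX/.O] O move#5: (3,0):+0/XO/XX/OX/OO*
[XO/XX/OX/OO] end (terminal +0, X#6); searched X./.X/../.O to 6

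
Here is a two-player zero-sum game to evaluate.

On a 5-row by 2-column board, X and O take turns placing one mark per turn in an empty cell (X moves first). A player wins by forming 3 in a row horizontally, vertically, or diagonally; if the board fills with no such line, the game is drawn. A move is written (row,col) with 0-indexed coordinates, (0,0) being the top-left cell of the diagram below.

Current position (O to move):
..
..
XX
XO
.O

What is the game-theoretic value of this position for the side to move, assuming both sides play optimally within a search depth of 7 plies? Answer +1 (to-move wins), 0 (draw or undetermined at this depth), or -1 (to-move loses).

[../../XX/XO/.O] O move#1: (0,0):-1/O./../XX/XO/.O*, (0,1):-1/.O/../XX/XO/.O, (1,0):-1/../O./XX/XO/.O, (1,1):-1/../.O/XX/XO/.O, (4,0):-1/../../XX/XO/OO
[O./../XX/XO/.O] X move#2: (0,1):+1/OX/../XX/XO/.O*, (1,0):+1/O./X./XX/XO/.O, (1,1):+1/O./.X/XX/XO/.O, (4,0):+1/O./../XX/XO/XO
[OX/../XX/XO/.O] O move#3: (1,0):-1/OX/O./XX/XO/.O*, (1,1):-1/OX/.O/XX/XO/.O, (4,0):-1/OX/../XX/XO/OO
[OX/O./XX/XO/.O] X move#4: (1,1):+1/OX/OX/XX/XO/.O*, (4,0):+1/OX/O./XX/XO/XO
[OX/OX/XX/XO/.O] end (terminal -1, O#5); searched ../../XX/XO/.O to 7

value(../../XX/XO/.O, O) = -1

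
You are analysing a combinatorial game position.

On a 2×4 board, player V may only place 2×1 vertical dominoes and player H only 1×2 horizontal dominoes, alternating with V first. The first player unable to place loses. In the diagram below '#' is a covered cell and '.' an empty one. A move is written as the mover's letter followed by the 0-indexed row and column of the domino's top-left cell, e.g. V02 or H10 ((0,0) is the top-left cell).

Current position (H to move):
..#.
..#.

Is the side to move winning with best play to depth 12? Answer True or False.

H winning at [..#./..#.]: True

[..#./..#.] H move#1: H00:+1/###./..#.*, H10:+1/..#./###.
[###./..#.] V move#2: V03:-1/####/..##*
[####/..##] H move#3: H10:+1/####/####*
[####/####] end (terminal -1, V#4); searched ..#./..#. to 12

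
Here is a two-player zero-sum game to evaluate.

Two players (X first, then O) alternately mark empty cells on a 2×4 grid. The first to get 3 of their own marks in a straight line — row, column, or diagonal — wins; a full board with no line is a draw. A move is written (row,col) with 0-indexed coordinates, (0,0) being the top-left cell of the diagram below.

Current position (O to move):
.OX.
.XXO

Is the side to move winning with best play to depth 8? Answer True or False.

ply 1, O at .OX./.XXO | (0,0)=-1→OOX./.XXO; (0,3)=-1→.OXO/.XXO; (1,0)=+0→.OX./OXXO*
ply 2, X at .OX./OXXO | (0,0)=+0→XOX./OXXO*; (0,3)=+0→.OXX/OXXO
ply 3, O at XOX./OXXO | (0,3)=+0→XOXO/OXXO*
ply 4: XOXO/OXXO is terminal +0 (X); from .OX./.XXO depth 8

O winning at [.OX./.XXO]: False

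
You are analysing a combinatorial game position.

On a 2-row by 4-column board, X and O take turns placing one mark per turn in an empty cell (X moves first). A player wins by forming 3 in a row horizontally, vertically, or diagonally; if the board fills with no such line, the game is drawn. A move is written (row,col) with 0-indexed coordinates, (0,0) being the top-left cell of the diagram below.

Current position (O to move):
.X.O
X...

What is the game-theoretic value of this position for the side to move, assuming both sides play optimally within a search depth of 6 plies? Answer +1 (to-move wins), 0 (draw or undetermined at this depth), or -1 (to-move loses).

[.X.O/X...] O move#1: (0,0):+0/OX.O/X...*, (0,2):+0/.XOO/X..., (1,1):+0/.X.O/XO.., (1,2):+0/.X.O/X.O., (1,3):+0/.X.O/X..O
[OX.O/X...] X move#2: (0,2):+0/OXXO/X...*, (1,1):+0/OX.O/XX.., (1,2):+0/OX.O/X.X., (1,3):+0/OX.O/X..X
[OXXO/X...] O move#3: (1,1):+0/OXXO/XO..*, (1,2):+0/OXXO/X.O., (1,3):+0/OXXO/X..O
[OXXO/XO..] X move#4: (1,2):+0/OXXO/XOX.*, (1,3):+0/OXXO/XO.X
[OXXO/XOX.] O move#5: (1,3):+0/OXXO/XOXO*
[OXXO/XOXO] end (terminal +0, X#6); searched .X.O/X... to 6

value(.X.O/X..., O) = 0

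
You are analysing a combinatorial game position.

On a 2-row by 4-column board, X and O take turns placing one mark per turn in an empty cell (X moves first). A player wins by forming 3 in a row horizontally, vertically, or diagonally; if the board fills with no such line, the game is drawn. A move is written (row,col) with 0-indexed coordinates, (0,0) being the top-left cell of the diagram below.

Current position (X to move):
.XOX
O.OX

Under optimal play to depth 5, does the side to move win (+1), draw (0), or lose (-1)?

value(.XOX/O.OX, X) = 0

ply 1, X at .XOX/O.OX | (0,0)=-1→XXOX/O.OX; (1,1)=+0→.XOX/OXOX*
ply 2, O at .XOX/OXOX | (0,0)=+0→OXOX/OXOX*
ply 3: OXOX/OXOX is terminal +0 (X); from .XOX/O.OX depth 5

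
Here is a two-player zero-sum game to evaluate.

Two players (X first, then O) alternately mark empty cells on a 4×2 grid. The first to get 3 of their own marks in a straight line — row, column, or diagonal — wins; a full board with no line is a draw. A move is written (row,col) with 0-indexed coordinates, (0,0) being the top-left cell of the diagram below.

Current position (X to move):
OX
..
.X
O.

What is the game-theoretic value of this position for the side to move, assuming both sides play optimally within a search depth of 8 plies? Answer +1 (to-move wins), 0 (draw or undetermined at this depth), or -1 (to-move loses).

value(OX/../.X/O., X) = +1

ply 1, X at OX/../.X/O. | (1,0)=+0→OX/X./.X/O.; (1,1)=+1→OX/.X/.X/O.*; (2,0)=+0→OX/../XX/O.; (3,1)=+0→OX/../.X/OX
ply 2: OX/.X/.X/O. is terminal -1 (O); from OX/../.X/O. depth 8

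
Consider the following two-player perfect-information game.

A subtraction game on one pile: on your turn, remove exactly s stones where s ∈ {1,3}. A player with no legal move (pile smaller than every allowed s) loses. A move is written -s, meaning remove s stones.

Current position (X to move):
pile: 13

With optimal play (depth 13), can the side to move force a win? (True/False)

[13] X move#1: -1:+1/12*, -3:+1/10
[12] O move#2: -1:-1/11*, -3:-1/9
[11] X move#3: -1:+1/10*, -3:+1/8
[10] O move#4: -1:-1/9*, -3:-1/7
[9] X move#5: -1:+1/8*, -3:+1/6
[8] O move#6: -1:-1/7*, -3:-1/5
[7] X move#7: -1:+1/6*, -3:+1/4
[6] O move#8: -1:-1/5*, -3:-1/3
[5] X move#9: -1:+1/4*, -3:+1/2
[4] O move#10: -1:-1/3*, -3:-1/1
[3] X move#11: -1:+1/2*, -3:+1/0
[2] O move#12: -1:-1/1*
[1] X move#13: -1:+1/0*
[0] end (terminal -1, O#14); searched 13 to 13

X winning at [13]: True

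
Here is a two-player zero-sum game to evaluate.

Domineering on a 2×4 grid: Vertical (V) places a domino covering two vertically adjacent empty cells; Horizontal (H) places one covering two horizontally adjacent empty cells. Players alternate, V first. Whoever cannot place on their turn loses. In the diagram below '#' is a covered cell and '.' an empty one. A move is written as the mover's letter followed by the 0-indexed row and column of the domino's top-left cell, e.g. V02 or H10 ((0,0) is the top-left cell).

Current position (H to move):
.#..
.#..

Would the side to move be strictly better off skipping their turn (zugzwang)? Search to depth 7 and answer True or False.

zugzwang(.#../.#.., H) = False

[.#../.#..] H move#1: H02:+1/.###/.#..*, H12:+1/.#../.###
[.###/.#..] V move#2: V00:-1/####/##..*
[####/##..] H move#3: H12:+1/####/####*
[####/####] end (terminal -1, V#4); searched .#../.#.. to 7
pass branch (V moves first from the same position):
  | [.#../.#..] V move#1: V00:-1/##../##.., V02:+1/.##./.##.*, V03:+1/.#.#/.#.#
  | [.##./.##.] end (terminal -1, H#2); searched .#../.#.. to 7
H moving scores +1; H passing scores -1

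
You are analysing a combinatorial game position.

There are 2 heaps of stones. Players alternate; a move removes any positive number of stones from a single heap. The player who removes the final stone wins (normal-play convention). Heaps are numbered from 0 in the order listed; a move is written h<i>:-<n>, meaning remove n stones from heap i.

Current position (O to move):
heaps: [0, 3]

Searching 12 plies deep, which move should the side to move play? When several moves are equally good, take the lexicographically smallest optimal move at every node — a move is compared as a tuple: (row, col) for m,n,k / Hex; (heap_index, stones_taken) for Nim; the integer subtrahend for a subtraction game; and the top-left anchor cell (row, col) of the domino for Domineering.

ply 1, O at (0,3) | h1:-1=-1→(0,2); h1:-2=-1→(0,1); h1:-3=+1→(0,0)*
ply 2: (0,0) is terminal -1 (X); from (0,3) depth 12

O's best at [(0,3)]: h1:-3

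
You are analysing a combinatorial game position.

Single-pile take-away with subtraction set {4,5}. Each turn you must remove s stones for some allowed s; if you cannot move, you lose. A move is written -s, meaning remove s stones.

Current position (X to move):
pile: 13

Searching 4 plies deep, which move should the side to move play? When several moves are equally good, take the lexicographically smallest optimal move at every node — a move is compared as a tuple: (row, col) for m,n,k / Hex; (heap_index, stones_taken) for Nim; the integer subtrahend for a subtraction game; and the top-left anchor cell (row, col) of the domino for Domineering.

X's best at [13]: -4

ply 1, X at 13 | -4=+1→9*; -5=-1→8
ply 2, O at 9 | -4=-1→5*; -5=-1→4
ply 3, X at 5 | -4=+1→1*; -5=+1→0
ply 4: 1 is terminal -1 (O); from 13 depth 4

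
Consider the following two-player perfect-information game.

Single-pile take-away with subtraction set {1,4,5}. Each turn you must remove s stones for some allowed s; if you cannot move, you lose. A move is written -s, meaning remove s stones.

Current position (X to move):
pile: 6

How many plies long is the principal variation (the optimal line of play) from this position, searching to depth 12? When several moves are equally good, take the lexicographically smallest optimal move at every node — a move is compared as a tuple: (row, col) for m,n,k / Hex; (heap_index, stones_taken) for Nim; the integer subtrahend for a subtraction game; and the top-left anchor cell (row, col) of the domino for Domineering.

p1 X@[6]: -1[5]-1 -4[2]+1* -5[1]-1
p2 O@[2]: -1[1]-1*
p3 X@[1]: -1[0]+1*
p4 O@[0] terminal -1; root [6] d12

PV length from [6]: 3 plies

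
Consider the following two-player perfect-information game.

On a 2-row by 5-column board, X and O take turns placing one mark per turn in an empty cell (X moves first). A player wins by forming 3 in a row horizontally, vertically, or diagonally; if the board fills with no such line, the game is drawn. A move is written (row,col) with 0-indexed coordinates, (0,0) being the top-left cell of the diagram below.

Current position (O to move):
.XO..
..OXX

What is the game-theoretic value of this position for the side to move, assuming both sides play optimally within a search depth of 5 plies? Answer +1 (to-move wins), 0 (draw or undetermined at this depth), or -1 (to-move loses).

value(.XO../..OXX, O) = 0

[.XO../..OXX] O move#1: (0,0):+0/OXO../..OXX*, (0,3):+0/.XOO./..OXX, (0,4):+0/.XO.O/..OXX, (1,0):+0/.XO../O.OXX, (1,1):+0/.XO../.OOXX
[OXO../..OXX] X move#2: (0,3):+0/OXOX./..OXX*, (0,4):+0/OXO.X/..OXX, (1,0):+0/OXO../X.OXX, (1,1):+0/OXO../.XOXX
[OXOX./..OXX] O move#3: (0,4):+0/OXOXO/..OXX*, (1,0):+0/OXOX./O.OXX, (1,1):+0/OXOX./.OOXX
[OXOXO/..OXX] X move#4: (1,0):+0/OXOXO/X.OXX*, (1,1):+0/OXOXO/.XOXX
[OXOXO/X.OXX] O move#5: (1,1):+0/OXOXO/XOOXX*
[OXOXO/XOOXX] end (terminal +0, X#6); searched .XO../..OXX to 5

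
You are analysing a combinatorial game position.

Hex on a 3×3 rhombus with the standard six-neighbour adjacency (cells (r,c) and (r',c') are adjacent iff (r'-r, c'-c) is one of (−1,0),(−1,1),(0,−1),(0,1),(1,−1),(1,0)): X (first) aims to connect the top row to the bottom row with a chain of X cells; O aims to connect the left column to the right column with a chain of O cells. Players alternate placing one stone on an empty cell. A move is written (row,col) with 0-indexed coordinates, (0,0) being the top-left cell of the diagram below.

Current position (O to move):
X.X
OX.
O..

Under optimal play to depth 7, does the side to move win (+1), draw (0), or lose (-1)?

value(X.X/OX./O.., O) = +1

p1 O@[X.X/OX./O..]: (0,1)[XOX/OX./O..]-1 (1,2)[X.X/OXO/O..]-1 (2,1)[X.X/OX./OO.]+1* (2,2)[X.X/OX./O.O]-1
p2 X@[X.X/OX./OO.]: (0,1)[XXX/OX./OO.]-1* (1,2)[X.X/OXX/OO.]-1 (2,2)[X.X/OX./OOX]-1
p3 O@[XXX/OX./OO.]: (1,2)[XXX/OXO/OO.]+1* (2,2)[XXX/OX./OOO]+1
p4 X@[XXX/OXO/OO.] terminal -1; root [X.X/OX./O..] d7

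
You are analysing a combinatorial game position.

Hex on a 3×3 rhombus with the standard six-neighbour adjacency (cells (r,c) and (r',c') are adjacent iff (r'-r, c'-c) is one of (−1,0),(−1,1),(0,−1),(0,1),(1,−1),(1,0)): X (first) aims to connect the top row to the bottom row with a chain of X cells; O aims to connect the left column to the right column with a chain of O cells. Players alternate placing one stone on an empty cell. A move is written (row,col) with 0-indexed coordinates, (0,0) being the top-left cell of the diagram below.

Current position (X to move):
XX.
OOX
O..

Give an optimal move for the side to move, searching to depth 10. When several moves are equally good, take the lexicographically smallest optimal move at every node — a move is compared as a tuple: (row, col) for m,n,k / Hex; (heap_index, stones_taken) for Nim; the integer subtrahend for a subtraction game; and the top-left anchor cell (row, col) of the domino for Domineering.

X's best at [XX./OOX/O..]: (0,2)

p1 X@[XX./OOX/O..]: (0,2)[XXX/OOX/O..]+1* (2,1)[XX./OOX/OX.]-1 (2,2)[XX./OOX/O.X]-1
p2 O@[XXX/OOX/O..]: (2,1)[XXX/OOX/OO.]-1* (2,2)[XXX/OOX/O.O]-1
p3 X@[XXX/OOX/OO.]: (2,2)[XXX/OOX/OOX]+1*
p4 O@[XXX/OOX/OOX] terminal -1; root [XX./OOX/O..] d10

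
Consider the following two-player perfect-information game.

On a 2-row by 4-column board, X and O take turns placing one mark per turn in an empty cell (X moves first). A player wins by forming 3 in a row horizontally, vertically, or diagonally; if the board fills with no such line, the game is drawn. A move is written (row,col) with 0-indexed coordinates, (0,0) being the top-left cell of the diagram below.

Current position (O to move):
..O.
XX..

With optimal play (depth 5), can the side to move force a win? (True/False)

[..O./XX..] O move#1: (0,0):-1/O.O./XX.., (0,1):-1/.OO./XX.., (0,3):-1/..OO/XX.., (1,2):+0/..O./XXO.*, (1,3):-1/..O./XX.O
[..O./XXO.] X move#2: (0,0):+0/X.O./XXO.*, (0,1):+0/.XO./XXO., (0,3):+0/..OX/XXO., (1,3):-1/..O./XXOX
[X.O./XXO.] O move#3: (0,1):+0/XOO./XXO.*, (0,3):+0/X.OO/XXO., (1,3):+0/X.O./XXOO
[XOO./XXO.] X move#4: (0,3):+0/XOOX/XXO.*, (1,3):-1/XOO./XXOX
[XOOX/XXO.] O move#5: (1,3):+0/XOOX/XXOO*
[XOOX/XXOO] end (terminal +0, X#6); searched ..O./XX.. to 5

O winning at [..O./XX..]: False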